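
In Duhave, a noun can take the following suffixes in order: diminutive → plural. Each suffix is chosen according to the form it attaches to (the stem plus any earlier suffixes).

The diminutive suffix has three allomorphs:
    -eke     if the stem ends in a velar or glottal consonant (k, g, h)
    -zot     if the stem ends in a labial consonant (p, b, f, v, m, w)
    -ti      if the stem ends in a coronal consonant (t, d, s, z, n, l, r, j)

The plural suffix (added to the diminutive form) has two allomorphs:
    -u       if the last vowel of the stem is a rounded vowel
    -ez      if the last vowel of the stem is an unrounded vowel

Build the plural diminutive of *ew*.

Since the final consonant of *ew* is /w/ (labial), it takes -zot, giving *ewzot*.
The diminutive form *ewzot*: last vowel = /o/, a rounded vowel → -u → *ewzotu*.

ewzotu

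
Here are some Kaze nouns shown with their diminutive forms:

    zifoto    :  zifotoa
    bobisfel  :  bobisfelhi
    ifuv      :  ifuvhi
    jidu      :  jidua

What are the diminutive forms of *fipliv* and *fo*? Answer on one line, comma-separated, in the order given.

fiplivhi, foa

The alternation tracks the final sound of the stem — -hi when the stem ends in a consonant (*bobisfel*, *ifuv*); -a when the stem ends in a vowel (*zifoto*, *jidu*).
Since the final sound of *fipliv* is /v/ (a consonant), it takes -hi, giving *fiplivhi*.
*fo*: final sound = /o/, a vowel → -a → *foa*.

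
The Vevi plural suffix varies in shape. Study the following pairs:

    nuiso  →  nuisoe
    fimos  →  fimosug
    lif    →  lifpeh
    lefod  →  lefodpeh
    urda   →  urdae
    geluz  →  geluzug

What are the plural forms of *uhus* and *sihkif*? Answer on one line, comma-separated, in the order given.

uhusug, sihkifpeh

The alternation tracks the final sound of the stem — -ug when the stem ends in a sibilant (*fimos*, *geluz*); -peh when the stem ends in a non-sibilant consonant (*lif*, *lefod*); -e when the stem ends in a vowel (*nuiso*, *urda*).
*uhus* — final sound /s/ (a sibilant) → -ug → *uhusug*.
*sihkif*: final sound = /f/, a non-sibilant consonant → -peh → *sihkifpeh*.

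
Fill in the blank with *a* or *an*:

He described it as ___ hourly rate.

an

The indefinite article is chosen by the initial *sound* of the following word, not its spelling.
*hourly* begins with the sound /aʊ/ (silent h) — a vowel sound.
So the article is *an*: He described it as an hourly rate.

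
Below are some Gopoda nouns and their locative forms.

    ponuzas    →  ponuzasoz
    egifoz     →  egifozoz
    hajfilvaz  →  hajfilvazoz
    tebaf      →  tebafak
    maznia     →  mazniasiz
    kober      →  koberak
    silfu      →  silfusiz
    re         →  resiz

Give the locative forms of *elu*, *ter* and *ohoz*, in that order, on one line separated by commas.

The suffix is conditioned by the final sound: -oz when the stem ends in a sibilant (*ponuzas*, *egifoz*, *hajfilvaz*); -ak when the stem ends in a non-sibilant consonant (*tebaf*, *kober*); -siz when the stem ends in a vowel (*maznia*, *silfu*, *re*).
Since the final sound of *elu* is /u/ (a vowel), it takes -siz, giving *elusiz*.
The final sound of *ter* is /r/, which is a non-sibilant consonant, so the suffix is -ak, giving *terak*.
Since the final sound of *ohoz* is /z/ (a sibilant), it takes -oz, giving *ohozoz*.

elusiz, terak, ohozoz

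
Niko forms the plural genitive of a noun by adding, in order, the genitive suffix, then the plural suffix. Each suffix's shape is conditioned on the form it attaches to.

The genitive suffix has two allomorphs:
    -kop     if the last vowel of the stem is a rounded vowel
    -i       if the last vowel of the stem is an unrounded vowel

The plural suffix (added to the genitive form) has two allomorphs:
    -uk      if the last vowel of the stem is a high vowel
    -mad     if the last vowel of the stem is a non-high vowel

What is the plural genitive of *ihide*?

The last vowel of *ihide* is /e/, which is an unrounded vowel, so the genitive suffix is -i, giving *ihidei*.
Since the last vowel of the genitive form *ihidei* is /i/ (a high vowel), it takes -uk, giving *ihideiuk*.

ihideiuk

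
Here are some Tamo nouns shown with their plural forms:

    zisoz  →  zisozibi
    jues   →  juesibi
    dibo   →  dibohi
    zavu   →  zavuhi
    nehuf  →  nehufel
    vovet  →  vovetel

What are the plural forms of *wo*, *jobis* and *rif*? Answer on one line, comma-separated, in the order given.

wohi, jobisibi, rifel

The suffix is conditioned by the final sound: -ibi when the stem ends in a sibilant (*zisoz*, *jues*); -el when the stem ends in a non-sibilant consonant (*nehuf*, *vovet*); -hi when the stem ends in a vowel (*dibo*, *zavu*).
*wo*: final sound = /o/, a vowel → -hi → *wohi*.
*jobis* — final sound /s/ (a sibilant) → -ibi → *jobisibi*.
Since the final sound of *rif* is /f/ (a non-sibilant consonant), it takes -el, giving *rifel*.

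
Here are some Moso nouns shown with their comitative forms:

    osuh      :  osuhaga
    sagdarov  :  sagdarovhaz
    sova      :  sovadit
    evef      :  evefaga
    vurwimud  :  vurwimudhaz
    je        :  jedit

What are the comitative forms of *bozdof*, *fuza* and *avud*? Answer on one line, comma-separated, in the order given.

bozdofaga, fuzadit, avudhaz

The suffix is conditioned by the final sound: -aga when the stem ends in a voiceless consonant (*osuh*, *evef*); -haz when the stem ends in a voiced consonant (*sagdarov*, *vurwimud*); -dit when the stem ends in a vowel (*sova*, *je*).
The final sound of *bozdof* is /f/, which is a voiceless consonant, so the suffix is -aga, giving *bozdofaga*.
Since the final sound of *fuza* is /a/ (a vowel), it takes -dit, giving *fuzadit*.
*avud*: final sound = /d/, a voiced consonant → -haz → *avudhaz*.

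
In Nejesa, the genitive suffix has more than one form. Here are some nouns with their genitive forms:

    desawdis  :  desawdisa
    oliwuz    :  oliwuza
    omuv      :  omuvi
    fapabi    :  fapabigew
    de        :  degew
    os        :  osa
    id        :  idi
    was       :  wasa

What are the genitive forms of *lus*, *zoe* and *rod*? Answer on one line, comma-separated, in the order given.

lusa, zoegew, rodi

The alternation tracks the final sound of the stem — -a when the stem ends in a sibilant (*desawdis*, *oliwuz*, *os*, *was*); -i when the stem ends in a non-sibilant consonant (*omuv*, *id*); -gew when the stem ends in a vowel (*fapabi*, *de*).
Since the final sound of *lus* is /s/ (a sibilant), it takes -a, giving *lusa*.
*zoe* — final sound /e/ (a vowel) → -gew → *zoegew*.
Since the final sound of *rod* is /d/ (a non-sibilant consonant), it takes -i, giving *rodi*.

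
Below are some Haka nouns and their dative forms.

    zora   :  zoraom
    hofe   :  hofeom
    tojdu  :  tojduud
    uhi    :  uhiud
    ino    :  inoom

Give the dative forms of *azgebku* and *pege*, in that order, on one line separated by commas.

azgebkuud, pegeom

The alternation tracks the last vowel of the stem — -ud when the last vowel of the stem is a high vowel (*tojdu*, *uhi*); -om when the last vowel of the stem is a non-high vowel (*zora*, *hofe*, *ino*).
*azgebku*: last vowel = /u/, a high vowel → -ud → *azgebkuud*.
*pege*: last vowel = /e/, a non-high vowel → -om → *pegeom*.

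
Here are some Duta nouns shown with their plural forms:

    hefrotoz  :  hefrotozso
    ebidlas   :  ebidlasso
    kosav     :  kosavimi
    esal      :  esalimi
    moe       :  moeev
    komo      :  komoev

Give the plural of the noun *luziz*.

The suffix is conditioned by the final sound: -so when the stem ends in a sibilant (*hefrotoz*, *ebidlas*); -imi when the stem ends in a non-sibilant consonant (*kosav*, *esal*); -ev when the stem ends in a vowel (*moe*, *komo*).
The final sound of *luziz* is /z/, which is a sibilant, so the suffix is -so, giving *luzizso*.

luzizso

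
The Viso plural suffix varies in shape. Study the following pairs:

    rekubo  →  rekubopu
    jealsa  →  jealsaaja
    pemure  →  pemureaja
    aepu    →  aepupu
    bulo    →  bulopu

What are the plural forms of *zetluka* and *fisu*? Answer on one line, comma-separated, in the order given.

Looking at the last vowel of each stem: -pu when the last vowel of the stem is a rounded vowel (*rekubo*, *aepu*, *bulo*); -aja when the last vowel of the stem is an unrounded vowel (*jealsa*, *pemure*).
*zetluka*: last vowel = /a/, an unrounded vowel → -aja → *zetlukaaja*.
*fisu* — last vowel /u/ (a rounded vowel) → -pu → *fisupu*.

zetlukaaja, fisupu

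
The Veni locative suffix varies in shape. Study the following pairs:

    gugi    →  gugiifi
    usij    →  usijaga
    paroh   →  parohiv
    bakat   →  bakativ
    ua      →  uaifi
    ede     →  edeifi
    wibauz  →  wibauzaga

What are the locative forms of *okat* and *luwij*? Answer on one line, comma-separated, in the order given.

okativ, luwijaga

The pattern is voicing of the final sound: -iv when the stem ends in a voiceless consonant (*paroh*, *bakat*); -aga when the stem ends in a voiced consonant (*usij*, *wibauz*); -ifi when the stem ends in a vowel (*gugi*, *ua*, *ede*).
*okat* — final sound /t/ (a voiceless consonant) → -iv → *okativ*.
*luwij*: final sound = /j/, a voiced consonant → -aga → *luwijaga*.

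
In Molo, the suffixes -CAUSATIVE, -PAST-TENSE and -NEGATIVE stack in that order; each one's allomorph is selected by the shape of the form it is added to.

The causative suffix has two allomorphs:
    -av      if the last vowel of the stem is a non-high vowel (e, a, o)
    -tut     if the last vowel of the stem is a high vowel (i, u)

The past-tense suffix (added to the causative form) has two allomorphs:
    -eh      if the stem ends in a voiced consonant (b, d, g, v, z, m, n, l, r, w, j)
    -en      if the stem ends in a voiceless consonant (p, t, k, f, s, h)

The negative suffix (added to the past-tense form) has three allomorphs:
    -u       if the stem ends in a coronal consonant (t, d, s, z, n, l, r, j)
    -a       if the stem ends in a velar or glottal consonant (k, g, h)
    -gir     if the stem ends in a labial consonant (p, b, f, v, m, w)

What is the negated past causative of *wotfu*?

wotfututenu

Since the last vowel of *wotfu* is /u/ (a high vowel), it takes -tut, giving *wotfutut*.
The final consonant of the causative form *wotfutut* is /t/, which is voiceless, so the past-tense suffix is -en, giving *wotfututen*.
The past-tense form *wotfututen* — final consonant /n/ (coronal) → -u → *wotfututenu*.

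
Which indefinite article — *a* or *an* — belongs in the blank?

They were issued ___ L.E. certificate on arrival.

The indefinite article is chosen by the initial *sound* of the following word, not its spelling.
The initialism *L.E.* is read letter by letter; the first letter, L, is pronounced /ɛl/, which begins with a vowel sound.
So the article is *an*: They were issued an L.E. certificate on arrival.

an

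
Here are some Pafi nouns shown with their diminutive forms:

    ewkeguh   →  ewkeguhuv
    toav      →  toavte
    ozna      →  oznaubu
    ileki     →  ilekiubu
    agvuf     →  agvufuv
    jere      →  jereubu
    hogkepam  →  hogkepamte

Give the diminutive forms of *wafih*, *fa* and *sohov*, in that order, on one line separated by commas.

The alternation tracks the final sound of the stem — -uv when the stem ends in a voiceless consonant (*ewkeguh*, *agvuf*); -te when the stem ends in a voiced consonant (*toav*, *hogkepam*); -ubu when the stem ends in a vowel (*ozna*, *ileki*, *jere*).
*wafih*: final sound = /h/, a voiceless consonant → -uv → *wafihuv*.
Since the final sound of *fa* is /a/ (a vowel), it takes -ubu, giving *faubu*.
Since the final sound of *sohov* is /v/ (a voiced consonant), it takes -te, giving *sohovte*.

wafihuv, faubu, sohovte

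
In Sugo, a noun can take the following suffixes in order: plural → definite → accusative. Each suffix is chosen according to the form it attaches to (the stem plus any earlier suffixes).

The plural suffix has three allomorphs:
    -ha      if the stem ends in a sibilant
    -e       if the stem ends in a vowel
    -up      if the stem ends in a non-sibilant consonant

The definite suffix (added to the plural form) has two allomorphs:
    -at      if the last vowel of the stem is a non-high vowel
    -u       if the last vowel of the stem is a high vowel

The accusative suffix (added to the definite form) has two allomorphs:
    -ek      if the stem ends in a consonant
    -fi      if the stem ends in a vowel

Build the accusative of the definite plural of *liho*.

lihoeatek

Since the final sound of *liho* is /o/ (a vowel), it takes -e, giving *lihoe*.
The last vowel of the plural form *lihoe* is /e/, which is a non-high vowel, so the definite suffix is -at, giving *lihoeat*.
Since the final sound of the definite form *lihoeat* is /t/ (a consonant), it takes -ek, giving *lihoeatek*.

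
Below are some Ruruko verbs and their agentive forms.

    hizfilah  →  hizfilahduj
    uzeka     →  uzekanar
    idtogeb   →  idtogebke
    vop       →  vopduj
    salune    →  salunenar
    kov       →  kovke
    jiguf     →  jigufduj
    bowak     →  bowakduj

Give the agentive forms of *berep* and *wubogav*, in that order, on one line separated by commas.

berepduj, wubogavke

The pattern is voicing of the final sound: -duj when the stem ends in a voiceless consonant (*hizfilah*, *vop*, *jiguf*, *bowak*); -ke when the stem ends in a voiced consonant (*idtogeb*, *kov*); -nar when the stem ends in a vowel (*uzeka*, *salune*).
*berep*: final sound = /p/, a voiceless consonant → -duj → *berepduj*.
*wubogav*: final sound = /v/, a voiced consonant → -ke → *wubogavke*.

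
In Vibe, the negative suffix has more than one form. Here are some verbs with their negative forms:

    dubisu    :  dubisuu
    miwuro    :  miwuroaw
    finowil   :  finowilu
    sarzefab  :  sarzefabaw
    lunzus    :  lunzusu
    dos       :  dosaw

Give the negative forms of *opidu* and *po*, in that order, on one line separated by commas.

opiduu, poaw

The pattern is height harmony: -u when the last vowel of the stem is a high vowel (*dubisu*, *finowil*, *lunzus*); -aw when the last vowel of the stem is a non-high vowel (*miwuro*, *sarzefab*, *dos*).
*opidu* — last vowel /u/ (a high vowel) → -u → *opiduu*.
Since the last vowel of *po* is /o/ (a non-high vowel), it takes -aw, giving *poaw*.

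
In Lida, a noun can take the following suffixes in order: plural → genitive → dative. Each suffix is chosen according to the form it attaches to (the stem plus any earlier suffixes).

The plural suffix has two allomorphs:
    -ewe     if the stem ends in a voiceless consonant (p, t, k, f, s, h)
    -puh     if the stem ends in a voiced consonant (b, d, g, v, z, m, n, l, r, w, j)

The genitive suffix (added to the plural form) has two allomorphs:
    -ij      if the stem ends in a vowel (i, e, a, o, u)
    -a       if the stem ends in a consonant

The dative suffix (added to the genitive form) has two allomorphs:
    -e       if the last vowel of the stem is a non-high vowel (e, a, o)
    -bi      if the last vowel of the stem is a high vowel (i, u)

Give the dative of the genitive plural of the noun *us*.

useweijbi

Since the final consonant of *us* is /s/ (voiceless), it takes -ewe, giving *usewe*.
The final sound of the plural form *usewe* is /e/, which is a vowel, so the genitive suffix is -ij, giving *useweij*.
The last vowel of the genitive form *useweij* is /i/, which is a high vowel, so the dative suffix is -bi, giving *useweijbi*.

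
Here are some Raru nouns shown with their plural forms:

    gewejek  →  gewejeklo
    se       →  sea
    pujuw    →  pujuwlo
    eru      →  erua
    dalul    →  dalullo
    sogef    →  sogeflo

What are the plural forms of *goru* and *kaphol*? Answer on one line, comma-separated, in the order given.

gorua, kaphollo

The suffix is conditioned by the final sound: -lo when the stem ends in a consonant (*gewejek*, *pujuw*, *dalul*, *sogef*); -a when the stem ends in a vowel (*se*, *eru*).
The final sound of *goru* is /u/, which is a vowel, so the suffix is -a, giving *gorua*.
Since the final sound of *kaphol* is /l/ (a consonant), it takes -lo, giving *kaphollo*.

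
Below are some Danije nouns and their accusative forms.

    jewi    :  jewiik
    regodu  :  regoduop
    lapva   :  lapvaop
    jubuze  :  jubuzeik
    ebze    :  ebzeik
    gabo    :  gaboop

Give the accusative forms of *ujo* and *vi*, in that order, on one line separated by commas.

Looking at the last vowel of each stem: -ik when the last vowel of the stem is a front vowel (*jewi*, *jubuze*, *ebze*); -op when the last vowel of the stem is a back vowel (*regodu*, *lapva*, *gabo*).
The last vowel of *ujo* is /o/, which is a back vowel, so the suffix is -op, giving *ujoop*.
*vi*: last vowel = /i/, a front vowel → -ik → *viik*.

ujoop, viik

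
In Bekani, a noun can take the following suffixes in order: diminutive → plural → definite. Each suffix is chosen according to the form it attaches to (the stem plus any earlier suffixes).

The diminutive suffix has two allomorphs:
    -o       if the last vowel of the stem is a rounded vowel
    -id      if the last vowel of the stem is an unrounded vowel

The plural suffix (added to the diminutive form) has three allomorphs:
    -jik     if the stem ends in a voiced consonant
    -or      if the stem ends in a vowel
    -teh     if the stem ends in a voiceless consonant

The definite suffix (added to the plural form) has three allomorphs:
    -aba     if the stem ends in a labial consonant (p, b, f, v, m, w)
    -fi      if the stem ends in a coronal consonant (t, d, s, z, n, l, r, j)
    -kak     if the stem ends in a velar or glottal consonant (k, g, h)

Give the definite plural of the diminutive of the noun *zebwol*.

The last vowel of *zebwol* is /o/, which is a rounded vowel, so the diminutive suffix is -o, giving *zebwolo*.
Since the final sound of the diminutive form *zebwolo* is /o/ (a vowel), it takes -or, giving *zebwoloor*.
Since the final consonant of the plural form *zebwoloor* is /r/ (coronal), it takes -fi, giving *zebwoloorfi*.

zebwoloorfi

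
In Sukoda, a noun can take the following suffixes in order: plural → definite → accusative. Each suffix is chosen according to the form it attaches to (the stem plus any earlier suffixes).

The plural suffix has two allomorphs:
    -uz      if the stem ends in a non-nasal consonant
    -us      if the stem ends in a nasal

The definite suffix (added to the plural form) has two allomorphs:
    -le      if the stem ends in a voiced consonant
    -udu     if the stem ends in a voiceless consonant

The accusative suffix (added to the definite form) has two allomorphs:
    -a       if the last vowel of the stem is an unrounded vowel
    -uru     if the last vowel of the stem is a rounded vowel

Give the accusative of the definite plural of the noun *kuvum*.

The final consonant of *kuvum* is /m/, which is a nasal, so the plural suffix is -us, giving *kuvumus*.
The plural form *kuvumus* — final consonant /s/ (voiceless) → -udu → *kuvumusudu*.
The definite form *kuvumusudu*: last vowel = /u/, a rounded vowel → -uru → *kuvumusuduuru*.

kuvumusuduuru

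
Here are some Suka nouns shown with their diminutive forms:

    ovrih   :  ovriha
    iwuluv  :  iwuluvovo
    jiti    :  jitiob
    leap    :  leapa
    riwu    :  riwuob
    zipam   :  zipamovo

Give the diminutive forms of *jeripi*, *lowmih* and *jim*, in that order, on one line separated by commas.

jeripiob, lowmiha, jimovo

Looking at the final sound of each stem: -a when the stem ends in a voiceless consonant (*ovrih*, *leap*); -ovo when the stem ends in a voiced consonant (*iwuluv*, *zipam*); -ob when the stem ends in a vowel (*jiti*, *riwu*).
*jeripi* — final sound /i/ (a vowel) → -ob → *jeripiob*.
The final sound of *lowmih* is /h/, which is a voiceless consonant, so the suffix is -a, giving *lowmiha*.
The final sound of *jim* is /m/, which is a voiced consonant, so the suffix is -ovo, giving *jimovo*.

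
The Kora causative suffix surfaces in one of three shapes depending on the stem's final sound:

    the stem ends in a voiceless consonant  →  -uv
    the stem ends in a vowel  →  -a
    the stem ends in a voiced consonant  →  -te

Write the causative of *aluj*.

alujte

*aluj* — final sound /j/ (a voiced consonant) → -te → *alujte*.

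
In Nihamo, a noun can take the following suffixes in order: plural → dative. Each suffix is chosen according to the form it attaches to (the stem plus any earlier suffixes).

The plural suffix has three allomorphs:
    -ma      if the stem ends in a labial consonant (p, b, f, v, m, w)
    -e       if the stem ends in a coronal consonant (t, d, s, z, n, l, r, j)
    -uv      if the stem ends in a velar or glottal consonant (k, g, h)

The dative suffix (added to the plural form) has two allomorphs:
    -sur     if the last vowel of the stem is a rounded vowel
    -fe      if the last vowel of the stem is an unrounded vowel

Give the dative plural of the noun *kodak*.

kodakuvsur

*kodak* — final consonant /k/ (velar/glottal) → -uv → *kodakuv*.
The plural form *kodakuv*: last vowel = /u/, a rounded vowel → -sur → *kodakuvsur*.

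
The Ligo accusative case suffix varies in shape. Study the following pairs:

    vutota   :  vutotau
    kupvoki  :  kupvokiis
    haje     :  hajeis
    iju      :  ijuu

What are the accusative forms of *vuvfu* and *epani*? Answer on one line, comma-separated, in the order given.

The alternation tracks the last vowel of the stem — -is when the last vowel of the stem is a front vowel (*kupvoki*, *haje*); -u when the last vowel of the stem is a back vowel (*vutota*, *iju*).
*vuvfu*: last vowel = /u/, a back vowel → -u → *vuvfuu*.
Since the last vowel of *epani* is /i/ (a front vowel), it takes -is, giving *epaniis*.

vuvfuu, epaniis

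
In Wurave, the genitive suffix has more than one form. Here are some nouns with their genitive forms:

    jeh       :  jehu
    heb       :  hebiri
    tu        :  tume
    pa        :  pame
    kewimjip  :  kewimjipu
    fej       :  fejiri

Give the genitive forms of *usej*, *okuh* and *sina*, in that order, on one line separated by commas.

usejiri, okuhu, siname

The pattern is voicing of the final sound: -u when the stem ends in a voiceless consonant (*jeh*, *kewimjip*); -iri when the stem ends in a voiced consonant (*heb*, *fej*); -me when the stem ends in a vowel (*tu*, *pa*).
*usej*: final sound = /j/, a voiced consonant → -iri → *usejiri*.
Since the final sound of *okuh* is /h/ (a voiceless consonant), it takes -u, giving *okuhu*.
The final sound of *sina* is /a/, which is a vowel, so the suffix is -me, giving *siname*.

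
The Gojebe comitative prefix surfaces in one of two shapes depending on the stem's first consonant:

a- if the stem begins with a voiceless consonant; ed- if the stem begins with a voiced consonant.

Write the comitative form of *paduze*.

apaduze

Since the first consonant of *paduze* is /p/ (voiceless), it takes a-, giving *apaduze*.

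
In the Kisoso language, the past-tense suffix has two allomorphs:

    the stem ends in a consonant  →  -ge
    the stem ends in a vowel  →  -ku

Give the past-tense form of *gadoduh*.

gadoduhge

*gadoduh* — final sound /h/ (a consonant) → -ge → *gadoduhge*.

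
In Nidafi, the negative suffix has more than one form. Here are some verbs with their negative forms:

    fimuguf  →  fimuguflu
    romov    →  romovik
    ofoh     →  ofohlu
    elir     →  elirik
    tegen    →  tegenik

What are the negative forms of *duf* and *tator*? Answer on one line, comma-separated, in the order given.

Looking at the final consonant of each stem: -lu when the stem ends in a voiceless consonant (*fimuguf*, *ofoh*); -ik when the stem ends in a voiced consonant (*romov*, *elir*, *tegen*).
*duf* — final consonant /f/ (voiceless) → -lu → *duflu*.
Since the final consonant of *tator* is /r/ (voiced), it takes -ik, giving *tatorik*.

duflu, tatorik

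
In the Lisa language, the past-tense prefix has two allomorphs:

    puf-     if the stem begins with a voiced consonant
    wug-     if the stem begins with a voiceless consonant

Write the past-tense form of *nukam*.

*nukam*: first consonant = /n/, voiced → puf- → *pufnukam*.

pufnukam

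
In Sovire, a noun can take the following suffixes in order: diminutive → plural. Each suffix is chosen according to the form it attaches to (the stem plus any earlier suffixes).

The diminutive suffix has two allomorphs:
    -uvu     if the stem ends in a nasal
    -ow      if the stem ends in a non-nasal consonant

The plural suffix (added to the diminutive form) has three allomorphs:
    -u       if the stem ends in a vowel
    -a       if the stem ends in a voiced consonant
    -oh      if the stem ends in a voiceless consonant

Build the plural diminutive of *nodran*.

nodranuvuu

*nodran*: final consonant = /n/, a nasal → -uvu → *nodranuvu*.
The diminutive form *nodranuvu* — final sound /u/ (a vowel) → -u → *nodranuvuu*.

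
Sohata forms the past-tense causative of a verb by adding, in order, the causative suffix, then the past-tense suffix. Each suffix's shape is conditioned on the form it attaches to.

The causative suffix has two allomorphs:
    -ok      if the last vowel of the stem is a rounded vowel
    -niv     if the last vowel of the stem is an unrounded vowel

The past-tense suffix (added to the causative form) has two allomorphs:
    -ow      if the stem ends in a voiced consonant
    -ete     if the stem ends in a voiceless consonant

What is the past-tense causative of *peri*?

perinivow

The last vowel of *peri* is /i/, which is an unrounded vowel, so the causative suffix is -niv, giving *periniv*.
The final consonant of the causative form *periniv* is /v/, which is voiced, so the past-tense suffix is -ow, giving *perinivow*.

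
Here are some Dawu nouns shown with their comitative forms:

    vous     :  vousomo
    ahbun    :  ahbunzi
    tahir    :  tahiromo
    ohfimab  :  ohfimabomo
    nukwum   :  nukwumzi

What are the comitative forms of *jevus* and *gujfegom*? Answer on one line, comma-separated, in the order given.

jevusomo, gujfegomzi

The pattern is nasality of the final consonant: -zi when the stem ends in a nasal (*ahbun*, *nukwum*); -omo when the stem ends in a non-nasal consonant (*vous*, *tahir*, *ohfimab*).
*jevus*: final consonant = /s/, non-nasal → -omo → *jevusomo*.
*gujfegom*: final consonant = /m/, a nasal → -zi → *gujfegomzi*.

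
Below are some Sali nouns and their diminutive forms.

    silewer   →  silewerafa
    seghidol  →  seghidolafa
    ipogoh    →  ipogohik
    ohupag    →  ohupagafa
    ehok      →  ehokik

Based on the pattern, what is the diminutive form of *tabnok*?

The pattern is voicing of the final consonant: -ik when the stem ends in a voiceless consonant (*ipogoh*, *ehok*); -afa when the stem ends in a voiced consonant (*silewer*, *seghidol*, *ohupag*).
*tabnok*: final consonant = /k/, voiceless → -ik → *tabnokik*.

tabnokik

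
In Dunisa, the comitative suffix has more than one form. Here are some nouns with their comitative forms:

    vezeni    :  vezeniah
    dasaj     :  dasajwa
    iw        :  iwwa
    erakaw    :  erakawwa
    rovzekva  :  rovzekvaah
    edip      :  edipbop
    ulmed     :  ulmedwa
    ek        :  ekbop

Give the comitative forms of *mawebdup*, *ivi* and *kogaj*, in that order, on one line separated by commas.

mawebdupbop, iviah, kogajwa

The suffix is conditioned by the final sound: -bop when the stem ends in a voiceless consonant (*edip*, *ek*); -wa when the stem ends in a voiced consonant (*dasaj*, *iw*, *erakaw*, *ulmed*); -ah when the stem ends in a vowel (*vezeni*, *rovzekva*).
The final sound of *mawebdup* is /p/, which is a voiceless consonant, so the suffix is -bop, giving *mawebdupbop*.
*ivi*: final sound = /i/, a vowel → -ah → *iviah*.
*kogaj* — final sound /j/ (a voiced consonant) → -wa → *kogajwa*.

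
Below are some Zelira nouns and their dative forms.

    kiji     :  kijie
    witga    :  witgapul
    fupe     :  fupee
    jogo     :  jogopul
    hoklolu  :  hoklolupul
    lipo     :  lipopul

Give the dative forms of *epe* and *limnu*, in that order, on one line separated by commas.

epee, limnupul

The suffix is conditioned by the last vowel: -e when the last vowel of the stem is a front vowel (*kiji*, *fupe*); -pul when the last vowel of the stem is a back vowel (*witga*, *jogo*, *hoklolu*, *lipo*).
The last vowel of *epe* is /e/, which is a front vowel, so the suffix is -e, giving *epee*.
Since the last vowel of *limnu* is /u/ (a back vowel), it takes -pul, giving *limnupul*.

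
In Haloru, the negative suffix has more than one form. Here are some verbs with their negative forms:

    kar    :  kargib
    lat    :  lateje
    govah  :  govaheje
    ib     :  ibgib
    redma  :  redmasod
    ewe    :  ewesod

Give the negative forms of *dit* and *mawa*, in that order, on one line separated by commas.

The suffix is conditioned by the final sound: -eje when the stem ends in a voiceless consonant (*lat*, *govah*); -gib when the stem ends in a voiced consonant (*kar*, *ib*); -sod when the stem ends in a vowel (*redma*, *ewe*).
The final sound of *dit* is /t/, which is a voiceless consonant, so the suffix is -eje, giving *diteje*.
The final sound of *mawa* is /a/, which is a vowel, so the suffix is -sod, giving *mawasod*.

diteje, mawasod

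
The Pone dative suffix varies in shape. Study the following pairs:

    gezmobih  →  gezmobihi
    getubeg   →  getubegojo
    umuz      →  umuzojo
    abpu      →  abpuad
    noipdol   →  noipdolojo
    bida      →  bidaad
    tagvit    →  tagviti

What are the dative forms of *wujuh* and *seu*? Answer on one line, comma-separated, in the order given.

Looking at the final sound of each stem: -i when the stem ends in a voiceless consonant (*gezmobih*, *tagvit*); -ojo when the stem ends in a voiced consonant (*getubeg*, *umuz*, *noipdol*); -ad when the stem ends in a vowel (*abpu*, *bida*).
The final sound of *wujuh* is /h/, which is a voiceless consonant, so the suffix is -i, giving *wujuhi*.
*seu*: final sound = /u/, a vowel → -ad → *seuad*.

wujuhi, seuad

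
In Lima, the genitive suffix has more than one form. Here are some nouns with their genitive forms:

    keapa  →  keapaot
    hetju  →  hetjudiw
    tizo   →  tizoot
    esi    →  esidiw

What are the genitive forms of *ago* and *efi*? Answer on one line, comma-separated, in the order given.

The suffix is conditioned by the last vowel: -diw when the last vowel of the stem is a high vowel (*hetju*, *esi*); -ot when the last vowel of the stem is a non-high vowel (*keapa*, *tizo*).
*ago*: last vowel = /o/, a non-high vowel → -ot → *agoot*.
*efi* — last vowel /i/ (a high vowel) → -diw → *efidiw*.

agoot, efidiw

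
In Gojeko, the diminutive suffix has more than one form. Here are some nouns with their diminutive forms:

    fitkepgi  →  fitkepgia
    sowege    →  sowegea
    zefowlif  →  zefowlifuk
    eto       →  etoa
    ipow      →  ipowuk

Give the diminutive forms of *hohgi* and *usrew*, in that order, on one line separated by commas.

hohgia, usrewuk

The pattern is consonant vs. vowel: -uk when the stem ends in a consonant (*zefowlif*, *ipow*); -a when the stem ends in a vowel (*fitkepgi*, *sowege*, *eto*).
Since the final sound of *hohgi* is /i/ (a vowel), it takes -a, giving *hohgia*.
*usrew*: final sound = /w/, a consonant → -uk → *usrewuk*.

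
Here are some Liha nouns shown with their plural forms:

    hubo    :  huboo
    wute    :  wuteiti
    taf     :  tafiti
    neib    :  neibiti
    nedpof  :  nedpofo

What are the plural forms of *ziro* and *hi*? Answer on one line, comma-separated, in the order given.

ziroo, hiiti

Looking at the last vowel of each stem: -o when the last vowel of the stem is a rounded vowel (*hubo*, *nedpof*); -iti when the last vowel of the stem is an unrounded vowel (*wute*, *taf*, *neib*).
*ziro*: last vowel = /o/, a rounded vowel → -o → *ziroo*.
*hi*: last vowel = /i/, an unrounded vowel → -iti → *hiiti*.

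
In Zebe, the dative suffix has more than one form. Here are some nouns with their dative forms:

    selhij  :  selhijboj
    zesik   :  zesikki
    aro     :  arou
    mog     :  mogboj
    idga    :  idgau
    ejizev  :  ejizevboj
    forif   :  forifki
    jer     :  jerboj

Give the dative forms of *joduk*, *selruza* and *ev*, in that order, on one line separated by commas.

jodukki, selruzau, evboj

The alternation tracks the final sound of the stem — -ki when the stem ends in a voiceless consonant (*zesik*, *forif*); -boj when the stem ends in a voiced consonant (*selhij*, *mog*, *ejizev*, *jer*); -u when the stem ends in a vowel (*aro*, *idga*).
The final sound of *joduk* is /k/, which is a voiceless consonant, so the suffix is -ki, giving *jodukki*.
*selruza*: final sound = /a/, a vowel → -u → *selruzau*.
Since the final sound of *ev* is /v/ (a voiced consonant), it takes -boj, giving *evboj*.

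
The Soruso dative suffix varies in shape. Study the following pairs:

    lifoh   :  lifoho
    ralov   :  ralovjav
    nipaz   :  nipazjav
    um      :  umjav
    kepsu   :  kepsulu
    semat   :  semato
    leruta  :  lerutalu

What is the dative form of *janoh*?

janoho

The alternation tracks the final sound of the stem — -o when the stem ends in a voiceless consonant (*lifoh*, *semat*); -jav when the stem ends in a voiced consonant (*ralov*, *nipaz*, *um*); -lu when the stem ends in a vowel (*kepsu*, *leruta*).
*janoh* — final sound /h/ (a voiceless consonant) → -o → *janoho*.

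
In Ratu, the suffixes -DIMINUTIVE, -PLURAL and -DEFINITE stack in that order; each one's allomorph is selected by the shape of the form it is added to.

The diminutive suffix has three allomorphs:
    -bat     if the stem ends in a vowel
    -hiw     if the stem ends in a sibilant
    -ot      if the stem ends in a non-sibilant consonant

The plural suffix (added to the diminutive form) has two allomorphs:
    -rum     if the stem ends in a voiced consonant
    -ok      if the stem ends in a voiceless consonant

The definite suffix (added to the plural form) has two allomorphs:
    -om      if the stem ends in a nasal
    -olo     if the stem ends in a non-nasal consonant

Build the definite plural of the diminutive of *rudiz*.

rudizhiwrumom

The final sound of *rudiz* is /z/, which is a sibilant, so the diminutive suffix is -hiw, giving *rudizhiw*.
The diminutive form *rudizhiw*: final consonant = /w/, voiced → -rum → *rudizhiwrum*.
The plural form *rudizhiwrum*: final consonant = /m/, a nasal → -om → *rudizhiwrumom*.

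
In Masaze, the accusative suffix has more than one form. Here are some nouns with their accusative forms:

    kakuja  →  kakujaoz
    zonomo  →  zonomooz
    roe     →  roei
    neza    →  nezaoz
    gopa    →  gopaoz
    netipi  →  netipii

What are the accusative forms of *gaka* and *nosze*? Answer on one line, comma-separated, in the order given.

The suffix is conditioned by the last vowel: -i when the last vowel of the stem is a front vowel (*roe*, *netipi*); -oz when the last vowel of the stem is a back vowel (*kakuja*, *zonomo*, *neza*, *gopa*).
*gaka* — last vowel /a/ (a back vowel) → -oz → *gakaoz*.
*nosze*: last vowel = /e/, a front vowel → -i → *noszei*.

gakaoz, noszei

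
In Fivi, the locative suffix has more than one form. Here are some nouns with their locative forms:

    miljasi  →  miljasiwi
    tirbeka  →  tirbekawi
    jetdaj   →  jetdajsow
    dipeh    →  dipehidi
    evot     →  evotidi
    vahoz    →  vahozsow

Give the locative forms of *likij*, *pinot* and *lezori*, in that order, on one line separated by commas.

likijsow, pinotidi, lezoriwi

The pattern is voicing of the final sound: -idi when the stem ends in a voiceless consonant (*dipeh*, *evot*); -sow when the stem ends in a voiced consonant (*jetdaj*, *vahoz*); -wi when the stem ends in a vowel (*miljasi*, *tirbeka*).
*likij* — final sound /j/ (a voiced consonant) → -sow → *likijsow*.
The final sound of *pinot* is /t/, which is a voiceless consonant, so the suffix is -idi, giving *pinotidi*.
The final sound of *lezori* is /i/, which is a vowel, so the suffix is -wi, giving *lezoriwi*.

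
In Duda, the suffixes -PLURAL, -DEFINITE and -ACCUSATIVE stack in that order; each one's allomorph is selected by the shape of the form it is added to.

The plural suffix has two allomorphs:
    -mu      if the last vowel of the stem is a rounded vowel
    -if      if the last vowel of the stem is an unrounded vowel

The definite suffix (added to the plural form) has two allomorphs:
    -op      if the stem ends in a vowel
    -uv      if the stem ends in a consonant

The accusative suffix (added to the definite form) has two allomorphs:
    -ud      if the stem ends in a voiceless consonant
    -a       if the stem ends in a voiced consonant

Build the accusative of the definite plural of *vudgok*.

*vudgok*: last vowel = /o/, a rounded vowel → -mu → *vudgokmu*.
Since the final sound of the plural form *vudgokmu* is /u/ (a vowel), it takes -op, giving *vudgokmuop*.
The definite form *vudgokmuop* — final consonant /p/ (voiceless) → -ud → *vudgokmuopud*.

vudgokmuopud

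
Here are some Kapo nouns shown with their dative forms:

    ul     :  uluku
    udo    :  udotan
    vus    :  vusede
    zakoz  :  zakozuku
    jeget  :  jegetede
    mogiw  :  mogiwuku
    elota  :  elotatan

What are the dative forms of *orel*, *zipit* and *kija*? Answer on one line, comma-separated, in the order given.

oreluku, zipitede, kijatan

The pattern is voicing of the final sound: -ede when the stem ends in a voiceless consonant (*vus*, *jeget*); -uku when the stem ends in a voiced consonant (*ul*, *zakoz*, *mogiw*); -tan when the stem ends in a vowel (*udo*, *elota*).
Since the final sound of *orel* is /l/ (a voiced consonant), it takes -uku, giving *oreluku*.
Since the final sound of *zipit* is /t/ (a voiceless consonant), it takes -ede, giving *zipitede*.
The final sound of *kija* is /a/, which is a vowel, so the suffix is -tan, giving *kijatan*.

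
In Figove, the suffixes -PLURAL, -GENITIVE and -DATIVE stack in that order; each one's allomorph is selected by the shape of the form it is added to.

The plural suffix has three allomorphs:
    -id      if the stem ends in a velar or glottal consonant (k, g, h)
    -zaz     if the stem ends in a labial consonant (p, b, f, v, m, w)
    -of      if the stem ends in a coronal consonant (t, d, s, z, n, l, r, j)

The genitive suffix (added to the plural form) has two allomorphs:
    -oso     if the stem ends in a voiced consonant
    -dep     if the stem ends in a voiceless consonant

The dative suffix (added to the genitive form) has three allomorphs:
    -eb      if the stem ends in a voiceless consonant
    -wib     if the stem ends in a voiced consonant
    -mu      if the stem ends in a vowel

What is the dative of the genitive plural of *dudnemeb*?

The final consonant of *dudnemeb* is /b/, which is labial, so the plural suffix is -zaz, giving *dudnemebzaz*.
The plural form *dudnemebzaz* — final consonant /z/ (voiced) → -oso → *dudnemebzazoso*.
The final sound of the genitive form *dudnemebzazoso* is /o/, which is a vowel, so the dative suffix is -mu, giving *dudnemebzazosomu*.

dudnemebzazosomu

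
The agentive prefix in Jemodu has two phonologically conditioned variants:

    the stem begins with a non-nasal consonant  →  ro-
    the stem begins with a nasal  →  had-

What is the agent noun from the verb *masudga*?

*masudga* — first consonant /m/ (a nasal) → had- → *hadmasudga*.

hadmasudga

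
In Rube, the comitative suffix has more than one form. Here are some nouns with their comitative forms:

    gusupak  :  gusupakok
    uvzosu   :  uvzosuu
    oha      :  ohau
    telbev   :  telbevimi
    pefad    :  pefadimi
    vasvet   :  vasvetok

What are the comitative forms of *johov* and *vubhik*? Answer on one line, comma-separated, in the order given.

Looking at the final sound of each stem: -ok when the stem ends in a voiceless consonant (*gusupak*, *vasvet*); -imi when the stem ends in a voiced consonant (*telbev*, *pefad*); -u when the stem ends in a vowel (*uvzosu*, *oha*).
*johov*: final sound = /v/, a voiced consonant → -imi → *johovimi*.
*vubhik*: final sound = /k/, a voiceless consonant → -ok → *vubhikok*.

johovimi, vubhikok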